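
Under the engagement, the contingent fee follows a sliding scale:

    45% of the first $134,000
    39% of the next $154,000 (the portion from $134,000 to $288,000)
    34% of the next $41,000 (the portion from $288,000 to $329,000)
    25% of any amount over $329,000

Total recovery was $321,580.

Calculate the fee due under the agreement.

$131,777.20

First $134,000 at 45% = $60,300.00
Next $154,000 at 39% = $60,060.00
Remaining $33,580 at 34% = $11,417.20
Fee: $60,300.00 + $60,060.00 + $11,417.20 = $131,777.20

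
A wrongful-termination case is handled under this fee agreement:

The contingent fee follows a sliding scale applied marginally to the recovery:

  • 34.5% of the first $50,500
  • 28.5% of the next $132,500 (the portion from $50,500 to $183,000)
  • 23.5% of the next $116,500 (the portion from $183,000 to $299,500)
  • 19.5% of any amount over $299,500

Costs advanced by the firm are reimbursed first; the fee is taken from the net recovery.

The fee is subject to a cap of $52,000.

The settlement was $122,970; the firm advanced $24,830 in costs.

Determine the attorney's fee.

$30,999.90

Fee base (net of costs): $122,970 − $24,830 = $98,140
First $50,500 at 34.5% = $17,422.50
Remaining $47,640 at 28.5% = $13,577.40
Fee: $17,422.50 + $13,577.40 = $30,999.90
$30,999.90 is under the $52,000 cap.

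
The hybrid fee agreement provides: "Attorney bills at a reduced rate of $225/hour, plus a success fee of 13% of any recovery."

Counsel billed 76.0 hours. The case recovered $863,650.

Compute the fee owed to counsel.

Hourly: 76.0 × $225 = $17,100.00
Success fee: 13% of $863,650 = $112,274.50
Total: $17,100.00 + $112,274.50 = $129,374.50

$129,374.50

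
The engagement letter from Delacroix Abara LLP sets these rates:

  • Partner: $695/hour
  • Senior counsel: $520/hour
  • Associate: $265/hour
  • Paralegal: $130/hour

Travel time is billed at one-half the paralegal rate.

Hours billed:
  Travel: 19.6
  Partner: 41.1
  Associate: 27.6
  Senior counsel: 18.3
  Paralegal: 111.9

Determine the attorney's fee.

$61,215.50

Partner: 41.1 × $695 = $28,564.50
Senior counsel: 18.3 × $520 = $9,516.00
Associate: 27.6 × $265 = $7,314.00
Paralegal: 111.9 × $130 = $14,547.00
Subtotal: $28,564.50 + $9,516.00 + $7,314.00 + $14,547.00 = $59,941.50
Travel: 19.6 × ($130 ÷ 2) = 19.6 × $65.00 = $1,274.00
Total: $59,941.50 + $1,274.00 = $61,215.50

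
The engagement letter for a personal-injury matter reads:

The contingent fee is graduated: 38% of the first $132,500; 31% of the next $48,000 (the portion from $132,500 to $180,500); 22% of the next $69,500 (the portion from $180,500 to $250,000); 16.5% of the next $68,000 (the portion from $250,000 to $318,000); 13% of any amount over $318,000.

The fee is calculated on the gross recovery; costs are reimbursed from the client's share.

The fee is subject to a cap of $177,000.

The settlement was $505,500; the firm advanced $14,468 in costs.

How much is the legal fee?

Fee base is the gross recovery, $505,500; costs are reimbursed separately.
First $132,500 at 38% = $50,350.00
Next $48,000 at 31% = $14,880.00
Next $69,500 at 22% = $15,290.00
Next $68,000 at 16.5% = $11,220.00
Remaining $187,500 at 13% = $24,375.00
Fee: $50,350.00 + $14,880.00 + $15,290.00 + $11,220.00 + $24,375.00 = $116,115.00
$116,115.00 is under the $177,000 cap.

$116,115.00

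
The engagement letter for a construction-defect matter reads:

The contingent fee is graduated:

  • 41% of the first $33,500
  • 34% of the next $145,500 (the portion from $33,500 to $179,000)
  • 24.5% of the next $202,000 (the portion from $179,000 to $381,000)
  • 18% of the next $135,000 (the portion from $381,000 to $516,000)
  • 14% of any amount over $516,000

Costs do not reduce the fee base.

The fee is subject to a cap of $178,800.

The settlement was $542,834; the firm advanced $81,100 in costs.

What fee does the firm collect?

$140,751.76

Fee base is the gross recovery, $542,834; costs are reimbursed separately.
First $33,500 at 41% = $13,735.00
Next $145,500 at 34% = $49,470.00
Next $202,000 at 24.5% = $49,490.00
Next $135,000 at 18% = $24,300.00
Remaining $26,834 at 14% = $3,756.76
Fee: $13,735.00 + $49,470.00 + $49,490.00 + $24,300.00 + $3,756.76 = $140,751.76
$140,751.76 is under the $178,800 cap.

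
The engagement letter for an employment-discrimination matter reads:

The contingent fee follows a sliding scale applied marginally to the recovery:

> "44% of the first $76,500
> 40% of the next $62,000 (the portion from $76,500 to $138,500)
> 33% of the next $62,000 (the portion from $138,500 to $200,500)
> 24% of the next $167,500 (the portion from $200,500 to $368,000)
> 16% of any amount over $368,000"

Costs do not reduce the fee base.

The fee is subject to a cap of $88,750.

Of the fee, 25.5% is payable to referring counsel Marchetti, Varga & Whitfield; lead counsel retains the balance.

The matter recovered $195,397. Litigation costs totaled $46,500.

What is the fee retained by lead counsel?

$57,540.83

Fee base is the gross recovery, $195,397; costs are reimbursed separately.
First $76,500 at 44% = $33,660.00
Next $62,000 at 40% = $24,800.00
Remaining $56,897 at 33% = $18,776.01
Fee: $33,660.00 + $24,800.00 + $18,776.01 = $77,236.01
$77,236.01 is under the $88,750 cap.
Referral share: 25.5% of $77,236.01 = $19,695.18; lead counsel retains $77,236.01 − $19,695.18 = $57,540.83.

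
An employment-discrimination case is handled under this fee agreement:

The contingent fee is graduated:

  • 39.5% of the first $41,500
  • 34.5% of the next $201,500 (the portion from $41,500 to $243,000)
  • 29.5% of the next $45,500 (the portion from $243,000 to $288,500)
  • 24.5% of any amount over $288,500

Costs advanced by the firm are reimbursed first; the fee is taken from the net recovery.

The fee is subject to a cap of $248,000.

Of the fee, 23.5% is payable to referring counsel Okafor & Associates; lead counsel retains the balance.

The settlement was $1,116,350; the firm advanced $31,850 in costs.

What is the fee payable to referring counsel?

Fee base (net of costs): $1,116,350 − $31,850 = $1,084,500
First $41,500 at 39.5% = $16,392.50
Next $201,500 at 34.5% = $69,517.50
Next $45,500 at 29.5% = $13,422.50
Remaining $796,000 at 24.5% = $195,020.00
Fee: $16,392.50 + $69,517.50 + $13,422.50 + $195,020.00 = $294,352.50
$294,352.50 exceeds the $248,000 cap, so the fee is capped at $248,000.00.
Referral share: 23.5% of $248,000.00 = $58,280.00; lead counsel retains $248,000.00 − $58,280.00 = $189,720.00.

$58,280.00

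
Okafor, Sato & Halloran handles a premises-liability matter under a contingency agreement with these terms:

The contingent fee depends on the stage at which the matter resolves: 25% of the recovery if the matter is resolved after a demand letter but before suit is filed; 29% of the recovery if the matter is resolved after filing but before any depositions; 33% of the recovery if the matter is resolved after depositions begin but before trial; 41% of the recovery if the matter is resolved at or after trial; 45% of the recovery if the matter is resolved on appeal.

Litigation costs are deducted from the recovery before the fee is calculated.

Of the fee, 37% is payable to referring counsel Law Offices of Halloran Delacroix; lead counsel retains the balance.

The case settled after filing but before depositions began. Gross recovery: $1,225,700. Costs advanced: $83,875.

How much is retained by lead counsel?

Fee base (net of costs): $1,225,700 − $83,875 = $1,141,825
The matter settled after filing but before depositions began, so the 29% rate applies.
$1,141,825 × 29% = $331,129.25
Referral share: 37% of $331,129.25 = $122,517.82; lead counsel retains $331,129.25 − $122,517.82 = $208,611.43.

$208,611.43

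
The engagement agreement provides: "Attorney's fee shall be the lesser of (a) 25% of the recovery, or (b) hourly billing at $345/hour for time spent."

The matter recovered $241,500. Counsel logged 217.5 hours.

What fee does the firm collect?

$60,375.00

(a) 25% of $241,500 = $60,375.00
(b) 217.5 × $345 = $75,037.50
The lesser is (a): $60,375.00.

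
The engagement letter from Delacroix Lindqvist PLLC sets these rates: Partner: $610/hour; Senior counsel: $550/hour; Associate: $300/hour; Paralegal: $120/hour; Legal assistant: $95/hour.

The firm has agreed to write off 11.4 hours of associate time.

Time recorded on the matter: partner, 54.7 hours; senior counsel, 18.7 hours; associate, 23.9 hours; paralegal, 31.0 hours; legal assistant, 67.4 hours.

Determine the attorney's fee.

Partner: 54.7 × $610 = $33,367.00
Senior counsel: 18.7 × $550 = $10,285.00
Associate: 23.9 × $300 = $7,170.00
Paralegal: 31.0 × $120 = $3,720.00
Legal assistant: 67.4 × $95 = $6,403.00
Subtotal: $60,945.00
Write-off: 11.4 × $300 = $3,420.00
Total: $60,945.00 − $3,420.00 = $57,525.00

$57,525.00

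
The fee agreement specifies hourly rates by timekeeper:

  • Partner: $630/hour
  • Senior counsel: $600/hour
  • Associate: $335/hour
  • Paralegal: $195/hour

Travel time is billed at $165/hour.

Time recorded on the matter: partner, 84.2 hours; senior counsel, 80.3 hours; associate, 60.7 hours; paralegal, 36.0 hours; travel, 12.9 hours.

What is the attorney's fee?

Partner: 84.2 × $630 = $53,046.00
Senior counsel: 80.3 × $600 = $48,180.00
Associate: 60.7 × $335 = $20,334.50
Paralegal: 36.0 × $195 = $7,020.00
Subtotal: $53,046.00 + $48,180.00 + $20,334.50 + $7,020.00 = $128,580.50
Travel: 12.9 × $165 = $2,128.50
Total: $128,580.50 + $2,128.50 = $130,709.00

$130,709.00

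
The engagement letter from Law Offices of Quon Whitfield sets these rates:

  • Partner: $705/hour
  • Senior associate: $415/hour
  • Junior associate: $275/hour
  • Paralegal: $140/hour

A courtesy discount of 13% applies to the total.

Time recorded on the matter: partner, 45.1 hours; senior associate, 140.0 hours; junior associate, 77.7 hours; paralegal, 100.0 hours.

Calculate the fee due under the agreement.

Partner: 45.1 × $705 = $31,795.50
Senior associate: 140.0 × $415 = $58,100.00
Junior associate: 77.7 × $275 = $21,367.50
Paralegal: 100.0 × $140 = $14,000.00
Subtotal: $125,263.00
Less 13% discount: −$16,284.19
Total: $125,263.00 − $16,284.19 = $108,978.81

$108,978.81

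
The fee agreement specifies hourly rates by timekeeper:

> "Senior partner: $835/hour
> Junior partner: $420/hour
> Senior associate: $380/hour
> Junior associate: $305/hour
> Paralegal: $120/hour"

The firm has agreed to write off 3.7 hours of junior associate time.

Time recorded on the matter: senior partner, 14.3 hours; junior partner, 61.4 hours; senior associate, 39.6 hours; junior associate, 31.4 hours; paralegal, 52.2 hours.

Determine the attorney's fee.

Senior partner: 14.3 × $835 = $11,940.50
Junior partner: 61.4 × $420 = $25,788.00
Senior associate: 39.6 × $380 = $15,048.00
Junior associate: 31.4 × $305 = $9,577.00
Paralegal: 52.2 × $120 = $6,264.00
Subtotal: $68,617.50
Write-off: 3.7 × $305 = $1,128.50
Total: $68,617.50 − $1,128.50 = $67,489.00

$67,489.00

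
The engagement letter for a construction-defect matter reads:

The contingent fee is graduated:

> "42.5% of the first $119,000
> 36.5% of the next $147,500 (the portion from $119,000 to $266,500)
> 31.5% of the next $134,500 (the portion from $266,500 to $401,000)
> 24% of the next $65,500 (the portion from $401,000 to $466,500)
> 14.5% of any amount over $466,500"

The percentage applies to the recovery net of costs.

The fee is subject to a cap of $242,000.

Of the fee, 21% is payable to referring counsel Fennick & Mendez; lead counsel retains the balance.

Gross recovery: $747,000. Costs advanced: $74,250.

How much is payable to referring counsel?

Fee base (net of costs): $747,000 − $74,250 = $672,750
First $119,000 at 42.5% = $50,575.00
Next $147,500 at 36.5% = $53,837.50
Next $134,500 at 31.5% = $42,367.50
Next $65,500 at 24% = $15,720.00
Remaining $206,250 at 14.5% = $29,906.25
Fee: $50,575.00 + $53,837.50 + $42,367.50 + $15,720.00 + $29,906.25 = $192,406.25
$192,406.25 is under the $242,000 cap.
Referral share: 21% of $192,406.25 = $40,405.31; lead counsel retains $192,406.25 − $40,405.31 = $152,000.94.

$40,405.31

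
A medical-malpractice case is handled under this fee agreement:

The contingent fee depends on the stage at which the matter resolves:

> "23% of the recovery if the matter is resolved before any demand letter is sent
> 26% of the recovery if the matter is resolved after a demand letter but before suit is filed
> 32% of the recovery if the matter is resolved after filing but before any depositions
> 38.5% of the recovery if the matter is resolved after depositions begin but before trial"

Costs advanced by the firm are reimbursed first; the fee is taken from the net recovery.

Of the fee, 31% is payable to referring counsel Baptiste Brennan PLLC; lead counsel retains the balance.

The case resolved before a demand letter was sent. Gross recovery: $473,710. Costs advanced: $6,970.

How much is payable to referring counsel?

Fee base (net of costs): $473,710 − $6,970 = $466,740
The matter resolved before a demand letter was sent, so the 23% rate applies.
$466,740 × 23% = $107,350.20
Referral share: 31% of $107,350.20 = $33,278.56; lead counsel retains $107,350.20 − $33,278.56 = $74,071.64.

$33,278.56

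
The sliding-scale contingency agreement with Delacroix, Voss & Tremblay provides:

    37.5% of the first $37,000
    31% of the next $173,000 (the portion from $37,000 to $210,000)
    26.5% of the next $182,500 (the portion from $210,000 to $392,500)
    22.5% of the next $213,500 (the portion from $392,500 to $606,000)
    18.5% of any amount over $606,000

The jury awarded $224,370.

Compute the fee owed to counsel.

$71,313.05

First $37,000 at 37.5% = $13,875.00
Next $173,000 at 31% = $53,630.00
Remaining $14,370 at 26.5% = $3,808.05
Fee: $13,875.00 + $53,630.00 + $3,808.05 = $71,313.05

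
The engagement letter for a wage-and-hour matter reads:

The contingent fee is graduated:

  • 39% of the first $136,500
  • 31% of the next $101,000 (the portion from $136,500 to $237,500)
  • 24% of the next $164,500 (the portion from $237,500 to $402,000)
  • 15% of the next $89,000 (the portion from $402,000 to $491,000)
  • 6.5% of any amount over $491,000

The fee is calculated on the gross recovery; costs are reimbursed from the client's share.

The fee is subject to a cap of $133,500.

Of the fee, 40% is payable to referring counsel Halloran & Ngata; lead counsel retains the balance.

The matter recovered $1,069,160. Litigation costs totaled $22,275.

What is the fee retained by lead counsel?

Fee base is the gross recovery, $1,069,160; costs are reimbursed separately.
First $136,500 at 39% = $53,235.00
Next $101,000 at 31% = $31,310.00
Next $164,500 at 24% = $39,480.00
Next $89,000 at 15% = $13,350.00
Remaining $578,160 at 6.5% = $37,580.40
Fee: $53,235.00 + $31,310.00 + $39,480.00 + $13,350.00 + $37,580.40 = $174,955.40
$174,955.40 exceeds the $133,500 cap, so the fee is capped at $133,500.00.
Referral share: 40% of $133,500.00 = $53,400.00; lead counsel retains $133,500.00 − $53,400.00 = $80,100.00.

$80,100.00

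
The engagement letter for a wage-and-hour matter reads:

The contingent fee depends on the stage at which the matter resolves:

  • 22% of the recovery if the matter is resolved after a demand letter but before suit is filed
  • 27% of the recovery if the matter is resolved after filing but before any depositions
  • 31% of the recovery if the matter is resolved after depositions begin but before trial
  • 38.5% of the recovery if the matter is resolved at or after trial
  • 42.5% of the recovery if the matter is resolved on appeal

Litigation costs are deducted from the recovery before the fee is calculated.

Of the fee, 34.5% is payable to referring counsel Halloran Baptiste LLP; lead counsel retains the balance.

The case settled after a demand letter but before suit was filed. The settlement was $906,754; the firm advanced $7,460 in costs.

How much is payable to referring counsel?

$68,256.41

Fee base (net of costs): $906,754 − $7,460 = $899,294
The matter settled after a demand letter but before suit was filed, so the 22% rate applies.
$899,294 × 22% = $197,844.68
Referral share: 34.5% of $197,844.68 = $68,256.41; lead counsel retains $197,844.68 − $68,256.41 = $129,588.27.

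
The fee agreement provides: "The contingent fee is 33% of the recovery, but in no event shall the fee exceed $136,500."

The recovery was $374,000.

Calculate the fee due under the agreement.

33% of $374,000 = $123,420.00
That is under the $136,500 cap.

$123,420.00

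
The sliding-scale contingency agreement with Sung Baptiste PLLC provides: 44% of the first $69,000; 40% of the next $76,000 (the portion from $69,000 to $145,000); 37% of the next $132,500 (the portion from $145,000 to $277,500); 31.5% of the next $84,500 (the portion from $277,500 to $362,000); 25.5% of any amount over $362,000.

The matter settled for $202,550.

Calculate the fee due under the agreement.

$82,053.50

First $69,000 at 44% = $30,360.00
Next $76,000 at 40% = $30,400.00
Remaining $57,550 at 37% = $21,293.50
Fee: $30,360.00 + $30,400.00 + $21,293.50 = $82,053.50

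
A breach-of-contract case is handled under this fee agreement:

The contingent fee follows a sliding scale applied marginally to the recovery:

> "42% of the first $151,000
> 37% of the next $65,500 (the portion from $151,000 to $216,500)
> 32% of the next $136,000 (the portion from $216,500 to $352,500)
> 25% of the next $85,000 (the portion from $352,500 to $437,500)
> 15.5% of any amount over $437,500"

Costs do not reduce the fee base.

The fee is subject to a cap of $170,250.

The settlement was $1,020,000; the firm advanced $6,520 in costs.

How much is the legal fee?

$170,250.00

Fee base is the gross recovery, $1,020,000; costs are reimbursed separately.
First $151,000 at 42% = $63,420.00
Next $65,500 at 37% = $24,235.00
Next $136,000 at 32% = $43,520.00
Next $85,000 at 25% = $21,250.00
Remaining $582,500 at 15.5% = $90,287.50
Fee: $63,420.00 + $24,235.00 + $43,520.00 + $21,250.00 + $90,287.50 = $242,712.50
$242,712.50 exceeds the $170,250 cap, so the fee is capped at $170,250.00.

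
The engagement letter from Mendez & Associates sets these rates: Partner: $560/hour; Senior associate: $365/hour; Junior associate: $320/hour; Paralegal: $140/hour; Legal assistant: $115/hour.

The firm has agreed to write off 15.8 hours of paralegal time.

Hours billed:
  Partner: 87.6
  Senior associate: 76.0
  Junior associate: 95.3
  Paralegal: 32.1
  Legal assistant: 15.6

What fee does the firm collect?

$111,368.00

Partner: 87.6 × $560 = $49,056.00
Senior associate: 76.0 × $365 = $27,740.00
Junior associate: 95.3 × $320 = $30,496.00
Paralegal: 32.1 × $140 = $4,494.00
Legal assistant: 15.6 × $115 = $1,794.00
Subtotal: $113,580.00
Write-off: 15.8 × $140 = $2,212.00
Total: $113,580.00 − $2,212.00 = $111,368.00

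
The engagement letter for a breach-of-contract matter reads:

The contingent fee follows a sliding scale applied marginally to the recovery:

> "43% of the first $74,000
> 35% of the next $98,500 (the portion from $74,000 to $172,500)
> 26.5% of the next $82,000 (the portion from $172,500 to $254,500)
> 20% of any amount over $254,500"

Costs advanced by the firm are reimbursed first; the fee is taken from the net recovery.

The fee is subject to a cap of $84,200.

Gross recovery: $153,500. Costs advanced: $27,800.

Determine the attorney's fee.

Fee base (net of costs): $153,500 − $27,800 = $125,700
First $74,000 at 43% = $31,820.00
Remaining $51,700 at 35% = $18,095.00
Fee: $31,820.00 + $18,095.00 = $49,915.00
$49,915.00 is under the $84,200 cap.

$49,915.00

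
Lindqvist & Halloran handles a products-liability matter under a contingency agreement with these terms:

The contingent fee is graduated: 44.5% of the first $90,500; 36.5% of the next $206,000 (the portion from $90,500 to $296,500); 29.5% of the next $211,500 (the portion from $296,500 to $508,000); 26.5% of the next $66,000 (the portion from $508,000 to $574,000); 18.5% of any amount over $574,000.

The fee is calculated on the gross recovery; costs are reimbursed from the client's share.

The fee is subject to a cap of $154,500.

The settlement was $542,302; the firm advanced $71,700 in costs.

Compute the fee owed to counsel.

Fee base is the gross recovery, $542,302; costs are reimbursed separately.
First $90,500 at 44.5% = $40,272.50
Next $206,000 at 36.5% = $75,190.00
Next $211,500 at 29.5% = $62,392.50
Remaining $34,302 at 26.5% = $9,090.03
Fee: $40,272.50 + $75,190.00 + $62,392.50 + $9,090.03 = $186,945.03
$186,945.03 exceeds the $154,500 cap, so the fee is capped at $154,500.00.

$154,500.00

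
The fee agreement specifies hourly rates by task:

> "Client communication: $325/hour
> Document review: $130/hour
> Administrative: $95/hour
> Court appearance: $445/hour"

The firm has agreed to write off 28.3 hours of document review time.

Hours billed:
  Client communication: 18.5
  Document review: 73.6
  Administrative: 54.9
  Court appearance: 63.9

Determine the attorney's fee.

$45,552.50

Client communication: 18.5 × $325 = $6,012.50
Document review: 73.6 × $130 = $9,568.00
Administrative: 54.9 × $95 = $5,215.50
Court appearance: 63.9 × $445 = $28,435.50
Subtotal: $49,231.50
Write-off: 28.3 × $130 = $3,679.00
Total: $49,231.50 − $3,679.00 = $45,552.50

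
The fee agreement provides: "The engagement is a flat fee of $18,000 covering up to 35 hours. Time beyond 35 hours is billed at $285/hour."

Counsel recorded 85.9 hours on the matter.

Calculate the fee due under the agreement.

Flat fee: $18,000.00
Excess hours: 85.9 − 35 = 50.9
Overrun: 50.9 × $285 = $14,506.50
Total: $18,000.00 + $14,506.50 = $32,506.50

$32,506.50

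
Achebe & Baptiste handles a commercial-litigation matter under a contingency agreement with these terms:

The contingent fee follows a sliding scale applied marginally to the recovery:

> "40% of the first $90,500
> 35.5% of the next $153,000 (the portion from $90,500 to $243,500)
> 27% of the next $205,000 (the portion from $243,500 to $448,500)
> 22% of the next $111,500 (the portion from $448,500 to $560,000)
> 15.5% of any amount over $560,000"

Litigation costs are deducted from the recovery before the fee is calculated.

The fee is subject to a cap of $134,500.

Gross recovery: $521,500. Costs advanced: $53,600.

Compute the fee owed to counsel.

$134,500.00

Fee base (net of costs): $521,500 − $53,600 = $467,900
First $90,500 at 40% = $36,200.00
Next $153,000 at 35.5% = $54,315.00
Next $205,000 at 27% = $55,350.00
Remaining $19,400 at 22% = $4,268.00
Fee: $36,200.00 + $54,315.00 + $55,350.00 + $4,268.00 = $150,133.00
$150,133.00 exceeds the $134,500 cap, so the fee is capped at $134,500.00.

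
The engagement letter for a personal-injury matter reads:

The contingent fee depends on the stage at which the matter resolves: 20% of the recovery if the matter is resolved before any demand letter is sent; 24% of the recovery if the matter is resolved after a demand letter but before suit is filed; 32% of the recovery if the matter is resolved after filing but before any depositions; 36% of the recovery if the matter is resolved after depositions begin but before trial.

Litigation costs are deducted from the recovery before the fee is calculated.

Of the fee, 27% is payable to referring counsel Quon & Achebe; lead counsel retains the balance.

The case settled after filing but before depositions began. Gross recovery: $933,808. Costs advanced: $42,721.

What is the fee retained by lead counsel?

$208,157.92

Fee base (net of costs): $933,808 − $42,721 = $891,087
The matter settled after filing but before depositions began, so the 32% rate applies.
$891,087 × 32% = $285,147.84
Referral share: 27% of $285,147.84 = $76,989.92; lead counsel retains $285,147.84 − $76,989.92 = $208,157.92.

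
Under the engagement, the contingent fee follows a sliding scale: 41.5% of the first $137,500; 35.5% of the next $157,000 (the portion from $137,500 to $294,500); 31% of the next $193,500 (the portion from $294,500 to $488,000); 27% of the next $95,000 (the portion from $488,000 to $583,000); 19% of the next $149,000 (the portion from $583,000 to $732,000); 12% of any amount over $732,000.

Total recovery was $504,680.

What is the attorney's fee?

First $137,500 at 41.5% = $57,062.50
Next $157,000 at 35.5% = $55,735.00
Next $193,500 at 31% = $59,985.00
Remaining $16,680 at 27% = $4,503.60
Fee: $57,062.50 + $55,735.00 + $59,985.00 + $4,503.60 = $177,286.10

$177,286.10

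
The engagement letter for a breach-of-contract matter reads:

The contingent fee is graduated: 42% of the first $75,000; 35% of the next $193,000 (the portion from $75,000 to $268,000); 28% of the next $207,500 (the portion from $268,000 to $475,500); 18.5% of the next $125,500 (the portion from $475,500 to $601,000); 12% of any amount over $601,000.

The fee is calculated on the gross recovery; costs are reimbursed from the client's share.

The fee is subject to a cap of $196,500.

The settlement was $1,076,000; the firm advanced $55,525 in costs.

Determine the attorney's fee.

$196,500.00

Fee base is the gross recovery, $1,076,000; costs are reimbursed separately.
First $75,000 at 42% = $31,500.00
Next $193,000 at 35% = $67,550.00
Next $207,500 at 28% = $58,100.00
Next $125,500 at 18.5% = $23,217.50
Remaining $475,000 at 12% = $57,000.00
Fee: $31,500.00 + $67,550.00 + $58,100.00 + $23,217.50 + $57,000.00 = $237,367.50
$237,367.50 exceeds the $196,500 cap, so the fee is capped at $196,500.00.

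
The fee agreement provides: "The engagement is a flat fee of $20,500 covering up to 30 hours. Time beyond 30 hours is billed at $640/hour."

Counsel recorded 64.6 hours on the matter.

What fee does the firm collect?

Flat fee: $20,500.00
Excess hours: 64.6 − 30 = 34.6
Overrun: 34.6 × $640 = $22,144.00
Total: $20,500.00 + $22,144.00 = $42,644.00

$42,644.00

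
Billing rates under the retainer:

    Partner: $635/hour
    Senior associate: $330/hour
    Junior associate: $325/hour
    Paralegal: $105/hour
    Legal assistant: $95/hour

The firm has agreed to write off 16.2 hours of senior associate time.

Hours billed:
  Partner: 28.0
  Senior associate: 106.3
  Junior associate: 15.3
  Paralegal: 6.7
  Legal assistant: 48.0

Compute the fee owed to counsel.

Partner: 28.0 × $635 = $17,780.00
Senior associate: 106.3 × $330 = $35,079.00
Junior associate: 15.3 × $325 = $4,972.50
Paralegal: 6.7 × $105 = $703.50
Legal assistant: 48.0 × $95 = $4,560.00
Subtotal: $63,095.00
Write-off: 16.2 × $330 = $5,346.00
Total: $63,095.00 − $5,346.00 = $57,749.00

$57,749.00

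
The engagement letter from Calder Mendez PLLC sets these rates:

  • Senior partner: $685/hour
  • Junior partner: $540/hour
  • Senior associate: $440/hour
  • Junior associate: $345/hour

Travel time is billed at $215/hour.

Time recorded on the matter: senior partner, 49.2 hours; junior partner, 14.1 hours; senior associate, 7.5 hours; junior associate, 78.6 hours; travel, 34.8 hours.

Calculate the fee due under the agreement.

$79,215.00

Senior partner: 49.2 × $685 = $33,702.00
Junior partner: 14.1 × $540 = $7,614.00
Senior associate: 7.5 × $440 = $3,300.00
Junior associate: 78.6 × $345 = $27,117.00
Subtotal: $33,702.00 + $7,614.00 + $3,300.00 + $27,117.00 = $71,733.00
Travel: 34.8 × $215 = $7,482.00
Total: $71,733.00 + $7,482.00 = $79,215.00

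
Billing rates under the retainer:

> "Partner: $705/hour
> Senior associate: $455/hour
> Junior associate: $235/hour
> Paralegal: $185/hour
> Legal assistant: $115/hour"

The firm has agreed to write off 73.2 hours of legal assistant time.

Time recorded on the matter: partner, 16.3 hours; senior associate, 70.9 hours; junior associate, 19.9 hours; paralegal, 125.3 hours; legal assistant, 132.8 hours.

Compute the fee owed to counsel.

$78,462.00

Partner: 16.3 × $705 = $11,491.50
Senior associate: 70.9 × $455 = $32,259.50
Junior associate: 19.9 × $235 = $4,676.50
Paralegal: 125.3 × $185 = $23,180.50
Legal assistant: 132.8 × $115 = $15,272.00
Subtotal: $86,880.00
Write-off: 73.2 × $115 = $8,418.00
Total: $86,880.00 − $8,418.00 = $78,462.00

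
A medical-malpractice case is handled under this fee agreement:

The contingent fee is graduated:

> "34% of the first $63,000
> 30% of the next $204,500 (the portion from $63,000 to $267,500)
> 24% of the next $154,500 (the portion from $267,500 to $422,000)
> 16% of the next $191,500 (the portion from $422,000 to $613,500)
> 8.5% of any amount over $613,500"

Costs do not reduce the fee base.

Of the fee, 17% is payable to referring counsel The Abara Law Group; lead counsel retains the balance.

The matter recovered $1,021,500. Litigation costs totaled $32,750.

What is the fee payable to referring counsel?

Fee base is the gross recovery, $1,021,500; costs are reimbursed separately.
First $63,000 at 34% = $21,420.00
Next $204,500 at 30% = $61,350.00
Next $154,500 at 24% = $37,080.00
Next $191,500 at 16% = $30,640.00
Remaining $408,000 at 8.5% = $34,680.00
Fee: $21,420.00 + $61,350.00 + $37,080.00 + $30,640.00 + $34,680.00 = $185,170.00
Referral share: 17% of $185,170.00 = $31,478.90; lead counsel retains $185,170.00 − $31,478.90 = $153,691.10.

$31,478.90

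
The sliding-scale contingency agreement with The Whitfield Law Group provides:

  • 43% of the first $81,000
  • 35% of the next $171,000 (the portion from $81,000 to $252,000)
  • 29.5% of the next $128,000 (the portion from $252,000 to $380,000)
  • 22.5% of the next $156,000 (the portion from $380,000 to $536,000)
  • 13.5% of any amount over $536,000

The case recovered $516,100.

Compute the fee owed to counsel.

First $81,000 at 43% = $34,830.00
Next $171,000 at 35% = $59,850.00
Next $128,000 at 29.5% = $37,760.00
Remaining $136,100 at 22.5% = $30,622.50
Fee: $34,830.00 + $59,850.00 + $37,760.00 + $30,622.50 = $163,062.50

$163,062.50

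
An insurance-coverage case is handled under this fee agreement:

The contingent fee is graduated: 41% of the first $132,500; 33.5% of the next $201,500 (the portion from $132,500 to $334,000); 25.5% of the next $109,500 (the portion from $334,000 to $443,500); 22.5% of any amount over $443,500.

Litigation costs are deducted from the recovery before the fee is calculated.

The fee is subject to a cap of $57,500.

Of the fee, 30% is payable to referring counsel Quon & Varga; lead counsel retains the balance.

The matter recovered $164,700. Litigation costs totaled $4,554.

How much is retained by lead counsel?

$40,250.00

Fee base (net of costs): $164,700 − $4,554 = $160,146
First $132,500 at 41% = $54,325.00
Remaining $27,646 at 33.5% = $9,261.41
Fee: $54,325.00 + $9,261.41 = $63,586.41
$63,586.41 exceeds the $57,500 cap, so the fee is capped at $57,500.00.
Referral share: 30% of $57,500.00 = $17,250.00; lead counsel retains $57,500.00 − $17,250.00 = $40,250.00.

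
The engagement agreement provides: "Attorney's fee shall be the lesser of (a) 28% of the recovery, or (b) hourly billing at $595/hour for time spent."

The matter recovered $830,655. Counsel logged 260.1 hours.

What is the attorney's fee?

(a) 28% of $830,655 = $232,583.40
(b) 260.1 × $595 = $154,759.50
The lesser is (b): $154,759.50.

$154,759.50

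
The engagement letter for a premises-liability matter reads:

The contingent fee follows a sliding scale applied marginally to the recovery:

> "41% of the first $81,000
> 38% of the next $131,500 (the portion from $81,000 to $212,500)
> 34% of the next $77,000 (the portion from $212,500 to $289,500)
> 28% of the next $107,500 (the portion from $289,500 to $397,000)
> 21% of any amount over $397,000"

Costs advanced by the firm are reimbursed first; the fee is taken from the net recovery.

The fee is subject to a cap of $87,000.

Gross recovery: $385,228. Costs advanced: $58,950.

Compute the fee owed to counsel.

Fee base (net of costs): $385,228 − $58,950 = $326,278
First $81,000 at 41% = $33,210.00
Next $131,500 at 38% = $49,970.00
Next $77,000 at 34% = $26,180.00
Remaining $36,778 at 28% = $10,297.84
Fee: $33,210.00 + $49,970.00 + $26,180.00 + $10,297.84 = $119,657.84
$119,657.84 exceeds the $87,000 cap, so the fee is capped at $87,000.00.

$87,000.00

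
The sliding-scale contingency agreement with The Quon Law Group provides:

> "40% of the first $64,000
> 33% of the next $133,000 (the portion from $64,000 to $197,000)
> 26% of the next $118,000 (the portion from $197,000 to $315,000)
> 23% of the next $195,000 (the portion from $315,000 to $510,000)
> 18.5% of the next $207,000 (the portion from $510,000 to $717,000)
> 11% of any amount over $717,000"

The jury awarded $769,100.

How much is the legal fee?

$189,046.00

First $64,000 at 40% = $25,600.00
Next $133,000 at 33% = $43,890.00
Next $118,000 at 26% = $30,680.00
Next $195,000 at 23% = $44,850.00
Next $207,000 at 18.5% = $38,295.00
Remaining $52,100 at 11% = $5,731.00
Fee: $25,600.00 + $43,890.00 + $30,680.00 + $44,850.00 + $38,295.00 + $5,731.00 = $189,046.00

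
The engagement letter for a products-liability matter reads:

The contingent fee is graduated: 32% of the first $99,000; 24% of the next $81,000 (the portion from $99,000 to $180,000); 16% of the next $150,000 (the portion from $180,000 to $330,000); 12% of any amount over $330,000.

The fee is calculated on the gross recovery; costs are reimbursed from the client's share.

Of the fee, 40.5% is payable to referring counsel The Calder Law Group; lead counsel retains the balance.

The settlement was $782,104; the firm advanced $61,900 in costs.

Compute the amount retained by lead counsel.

Fee base is the gross recovery, $782,104; costs are reimbursed separately.
First $99,000 at 32% = $31,680.00
Next $81,000 at 24% = $19,440.00
Next $150,000 at 16% = $24,000.00
Remaining $452,104 at 12% = $54,252.48
Fee: $31,680.00 + $19,440.00 + $24,000.00 + $54,252.48 = $129,372.48
Referral share: 40.5% of $129,372.48 = $52,395.85; lead counsel retains $129,372.48 − $52,395.85 = $76,976.63.

$76,976.63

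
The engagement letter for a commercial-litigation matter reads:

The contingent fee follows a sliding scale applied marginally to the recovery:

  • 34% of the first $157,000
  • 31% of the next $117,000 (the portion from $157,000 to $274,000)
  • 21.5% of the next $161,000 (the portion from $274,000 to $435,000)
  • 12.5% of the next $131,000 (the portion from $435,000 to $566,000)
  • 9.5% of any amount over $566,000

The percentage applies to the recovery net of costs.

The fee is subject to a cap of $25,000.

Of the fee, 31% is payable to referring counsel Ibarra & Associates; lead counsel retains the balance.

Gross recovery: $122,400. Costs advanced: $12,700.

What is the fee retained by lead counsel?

$17,250.00

Fee base (net of costs): $122,400 − $12,700 = $109,700
First $109,700 at 34% = $37,298.00
$37,298.00 exceeds the $25,000 cap, so the fee is capped at $25,000.00.
Referral share: 31% of $25,000.00 = $7,750.00; lead counsel retains $25,000.00 − $7,750.00 = $17,250.00.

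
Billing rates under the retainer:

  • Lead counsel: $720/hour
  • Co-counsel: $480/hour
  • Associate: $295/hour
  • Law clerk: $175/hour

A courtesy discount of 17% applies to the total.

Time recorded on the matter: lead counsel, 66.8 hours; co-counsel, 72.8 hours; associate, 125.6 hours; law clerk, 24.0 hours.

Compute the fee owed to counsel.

Lead counsel: 66.8 × $720 = $48,096.00
Co-counsel: 72.8 × $480 = $34,944.00
Associate: 125.6 × $295 = $37,052.00
Law clerk: 24.0 × $175 = $4,200.00
Subtotal: $124,292.00
Less 17% discount: −$21,129.64
Total: $124,292.00 − $21,129.64 = $103,162.36

$103,162.36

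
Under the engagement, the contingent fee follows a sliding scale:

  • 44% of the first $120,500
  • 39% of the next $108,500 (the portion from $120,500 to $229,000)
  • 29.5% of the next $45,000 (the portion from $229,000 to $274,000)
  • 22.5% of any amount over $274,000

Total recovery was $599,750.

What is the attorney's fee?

$181,903.75

First $120,500 at 44% = $53,020.00
Next $108,500 at 39% = $42,315.00
Next $45,000 at 29.5% = $13,275.00
Remaining $325,750 at 22.5% = $73,293.75
Fee: $53,020.00 + $42,315.00 + $13,275.00 + $73,293.75 = $181,903.75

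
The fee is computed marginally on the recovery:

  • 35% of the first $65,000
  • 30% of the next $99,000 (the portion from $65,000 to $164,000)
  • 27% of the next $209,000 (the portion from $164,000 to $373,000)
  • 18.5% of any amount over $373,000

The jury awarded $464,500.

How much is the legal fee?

First $65,000 at 35% = $22,750.00
Next $99,000 at 30% = $29,700.00
Next $209,000 at 27% = $56,430.00
Remaining $91,500 at 18.5% = $16,927.50
Fee: $22,750.00 + $29,700.00 + $56,430.00 + $16,927.50 = $125,807.50

$125,807.50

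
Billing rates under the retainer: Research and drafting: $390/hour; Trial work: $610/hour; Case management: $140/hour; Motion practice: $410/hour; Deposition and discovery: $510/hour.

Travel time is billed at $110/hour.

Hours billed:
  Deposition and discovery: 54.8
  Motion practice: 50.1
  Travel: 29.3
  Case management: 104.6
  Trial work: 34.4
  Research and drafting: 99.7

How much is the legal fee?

Research and drafting: 99.7 × $390 = $38,883.00
Trial work: 34.4 × $610 = $20,984.00
Case management: 104.6 × $140 = $14,644.00
Motion practice: 50.1 × $410 = $20,541.00
Deposition and discovery: 54.8 × $510 = $27,948.00
Subtotal: $38,883.00 + $20,984.00 + $14,644.00 + $20,541.00 + $27,948.00 = $123,000.00
Travel: 29.3 × $110 = $3,223.00
Total: $123,000.00 + $3,223.00 = $126,223.00

$126,223.00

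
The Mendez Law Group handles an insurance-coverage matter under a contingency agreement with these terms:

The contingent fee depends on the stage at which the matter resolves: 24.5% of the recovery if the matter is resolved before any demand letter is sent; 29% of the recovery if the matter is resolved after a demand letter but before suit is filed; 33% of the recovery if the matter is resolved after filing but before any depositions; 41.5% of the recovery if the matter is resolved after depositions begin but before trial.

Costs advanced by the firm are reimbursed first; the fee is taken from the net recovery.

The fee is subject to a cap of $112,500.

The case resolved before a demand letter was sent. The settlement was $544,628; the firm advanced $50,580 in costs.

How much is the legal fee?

$112,500.00

Fee base (net of costs): $544,628 − $50,580 = $494,048
The matter resolved before a demand letter was sent, so the 24.5% rate applies.
$494,048 × 24.5% = $121,041.76
$121,041.76 exceeds the $112,500 cap, so the fee is capped at $112,500.00.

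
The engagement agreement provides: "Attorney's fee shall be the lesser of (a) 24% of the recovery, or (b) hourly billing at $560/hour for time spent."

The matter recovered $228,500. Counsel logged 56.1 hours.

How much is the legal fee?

$31,416.00

(a) 24% of $228,500 = $54,840.00
(b) 56.1 × $560 = $31,416.00
The lesser is (b): $31,416.00.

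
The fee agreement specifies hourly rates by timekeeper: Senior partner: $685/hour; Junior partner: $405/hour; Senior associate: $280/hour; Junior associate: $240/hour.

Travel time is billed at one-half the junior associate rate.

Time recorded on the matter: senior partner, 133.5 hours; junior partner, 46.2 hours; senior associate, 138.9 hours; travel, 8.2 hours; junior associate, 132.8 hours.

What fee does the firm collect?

$181,906.50

Senior partner: 133.5 × $685 = $91,447.50
Junior partner: 46.2 × $405 = $18,711.00
Senior associate: 138.9 × $280 = $38,892.00
Junior associate: 132.8 × $240 = $31,872.00
Subtotal: $91,447.50 + $18,711.00 + $38,892.00 + $31,872.00 = $180,922.50
Travel: 8.2 × ($240 ÷ 2) = 8.2 × $120.00 = $984.00
Total: $180,922.50 + $984.00 = $181,906.50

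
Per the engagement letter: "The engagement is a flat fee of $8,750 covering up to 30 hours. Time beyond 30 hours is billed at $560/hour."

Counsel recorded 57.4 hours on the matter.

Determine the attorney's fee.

$24,094.00

Flat fee: $8,750.00
Excess hours: 57.4 − 30 = 27.4
Overrun: 27.4 × $560 = $15,344.00
Total: $8,750.00 + $15,344.00 = $24,094.00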